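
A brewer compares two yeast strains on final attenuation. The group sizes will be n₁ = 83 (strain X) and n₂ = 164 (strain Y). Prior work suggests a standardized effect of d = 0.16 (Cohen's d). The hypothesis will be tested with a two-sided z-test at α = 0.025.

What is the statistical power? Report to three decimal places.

Noncentrality parameter: δ = d / √(1/n₁ + 1/n₂) = 0.16 / √(1/83 + 1/164) = 1.1878
Two-sided α = 0.025 → critical value z_{0.0125} = 2.241.
Power = Φ(δ − 2.241) + Φ(−δ − 2.241) = Φ(-1.054) + Φ(-3.429) = 0.1460 + 0.0003 = 0.1463.

Power ≈ 0.146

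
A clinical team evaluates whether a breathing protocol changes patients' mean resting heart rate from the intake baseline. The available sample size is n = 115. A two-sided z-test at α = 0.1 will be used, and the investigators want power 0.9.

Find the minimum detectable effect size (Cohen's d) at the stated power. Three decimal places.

d ≈ 0.273

Need Φ(δ − 1.645) = 0.9, so δ = 1.645 + 1.282 = 2.926.
(The second rejection-region term Φ(−δ − z_{α/2}) is negligible and dropped.)
δ = d·√n ⇒ d = δ/√n = 2.926/√115 = 0.2729.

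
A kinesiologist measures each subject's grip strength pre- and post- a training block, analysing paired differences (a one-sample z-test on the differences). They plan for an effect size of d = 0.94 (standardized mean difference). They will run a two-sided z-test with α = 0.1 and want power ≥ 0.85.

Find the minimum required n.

For power 0.85 need Φ(δ − z_{0.05}) = 0.85, so δ = z_{0.05} + z_{0.15} = 1.645 + 1.036 = 2.681.
(Ignoring the negligible lower-tail rejection probability gives the usual closed-form inversion.)
δ = d·√n ⇒ n = (δ/d)² = (2.681 / 0.94)² = 8.14.
Rounding up, n = 9.

n = 9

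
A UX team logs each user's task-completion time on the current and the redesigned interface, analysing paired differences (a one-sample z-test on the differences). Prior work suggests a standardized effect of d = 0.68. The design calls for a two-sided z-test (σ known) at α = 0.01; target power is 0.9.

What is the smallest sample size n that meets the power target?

Set Φ(δ − 2.576) = 0.9; then δ − 2.576 = Φ⁻¹(0.9) = 1.282, giving δ = 3.857.
(For δ > 0 the lower-tail rejection region contributes negligibly to power, so the one-term inversion is standard.)
δ = d·√n ⇒ n = (δ/d)² = (3.857 / 0.68)² = 32.18.
Round up to the next whole unit.

n = 33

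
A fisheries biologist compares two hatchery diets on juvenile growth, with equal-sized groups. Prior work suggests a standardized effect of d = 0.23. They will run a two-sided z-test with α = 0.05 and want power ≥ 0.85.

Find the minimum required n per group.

n = 340 per group

For power 0.85 need Φ(δ − z_{0.025}) = 0.85, so δ = z_{0.025} + z_{0.15} = 1.960 + 1.036 = 2.996.
(The Φ(−δ − z_{α/2}) term is vanishingly small for δ > 0 and is dropped in the standard sample-size formula.)
δ = d·√(n/2) ⇒ n = 2(δ/d)² = 2 × (2.996 / 0.23)² = 339.45.
Rounding up, n = 340 per group.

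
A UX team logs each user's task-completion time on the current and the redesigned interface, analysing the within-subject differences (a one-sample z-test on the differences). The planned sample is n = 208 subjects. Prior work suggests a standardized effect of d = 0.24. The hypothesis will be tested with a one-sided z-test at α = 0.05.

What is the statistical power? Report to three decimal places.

Power ≈ 0.965

Noncentrality parameter: δ = d·√n = 0.24 × √208 = 3.4613
Critical value for a one-sided test at α = 0.05: z_α = 1.645.
Power = Φ(δ − 1.645) = Φ(1.816) = 0.9654.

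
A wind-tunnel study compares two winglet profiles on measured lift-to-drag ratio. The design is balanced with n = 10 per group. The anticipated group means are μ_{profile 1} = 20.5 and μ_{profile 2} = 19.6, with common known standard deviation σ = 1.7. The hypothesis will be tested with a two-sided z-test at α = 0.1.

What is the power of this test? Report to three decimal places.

Power ≈ 0.325

Standardized effect: d = |μ_{profile 1} − μ_{profile 2}| / σ = |20.5 − 19.6| / 1.7 = 0.5294
Noncentrality parameter: δ = d·√(n/2) = 0.5294 × √(10/2) = 1.1838
Two-sided α = 0.1 → critical value z_{0.05} = 1.645.
Power = Φ(δ − 1.645) + Φ(−δ − 1.645) = Φ(-0.461) + Φ(-2.829) = 0.3224 + 0.0023 = 0.3247.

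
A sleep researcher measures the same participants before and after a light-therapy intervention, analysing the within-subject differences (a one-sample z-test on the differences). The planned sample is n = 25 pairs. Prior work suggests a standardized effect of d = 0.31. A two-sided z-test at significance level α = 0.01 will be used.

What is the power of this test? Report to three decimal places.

Power ≈ 0.153

Noncentrality parameter: δ = d·√n = 0.31 × √25 = 1.5500
Two-sided α = 0.01 → critical value z_{0.005} = 2.576.
Power = Φ(δ − 2.576) + Φ(−δ − 2.576) = Φ(-1.026) + Φ(-4.126) = 0.1525 + 0.0000 = 0.1525.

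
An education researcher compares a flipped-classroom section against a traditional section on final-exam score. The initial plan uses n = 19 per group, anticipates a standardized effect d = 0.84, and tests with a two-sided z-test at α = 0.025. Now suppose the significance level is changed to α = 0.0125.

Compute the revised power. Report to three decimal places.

δ = d·√(n/2) = 0.84 × √(19/2) = 2.5891 (unchanged). New critical value: z_{0.0063} = 2.498.
Revised power = Φ(δ − 2.498) + Φ(−δ − 2.498) = Φ(0.091) + Φ(-5.087) = 0.5364 + 0.0000 = 0.5364.

Power ≈ 0.536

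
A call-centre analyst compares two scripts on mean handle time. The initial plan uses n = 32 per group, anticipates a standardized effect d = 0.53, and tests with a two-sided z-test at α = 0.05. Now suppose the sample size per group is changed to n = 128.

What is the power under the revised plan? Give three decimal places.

Power ≈ 0.989

With n = 128 per group: δ = d·√(n/2) = 0.53 × √(128/2) = 4.2400. Critical value z_{0.025} = 1.960.
Revised power = Φ(δ − 1.960) + Φ(−δ − 1.960) = Φ(2.280) + Φ(-6.200) = 0.9887 + 0.0000 = 0.9887.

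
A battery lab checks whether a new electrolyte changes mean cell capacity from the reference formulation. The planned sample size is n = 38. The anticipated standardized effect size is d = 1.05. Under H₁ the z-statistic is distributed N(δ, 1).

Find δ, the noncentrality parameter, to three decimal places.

The noncentrality parameter scales effect size by the design's sample-size factor: δ = d·√n = 1.05 × √38 = 6.4726

δ ≈ 6.473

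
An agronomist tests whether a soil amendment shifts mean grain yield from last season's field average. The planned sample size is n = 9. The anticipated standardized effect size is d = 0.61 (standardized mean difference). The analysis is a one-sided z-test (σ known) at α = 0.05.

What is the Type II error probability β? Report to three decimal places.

Noncentrality parameter: δ = d·√n = 0.61 × √9 = 1.8300
Critical value for a one-sided test at α = 0.05: z_α = 1.645.
Power = P(Z > 1.645 − δ) = Φ(0.185) = 0.5734.
Type II error: β = 1 − power = 1 − 0.5734 = 0.4266.

β ≈ 0.427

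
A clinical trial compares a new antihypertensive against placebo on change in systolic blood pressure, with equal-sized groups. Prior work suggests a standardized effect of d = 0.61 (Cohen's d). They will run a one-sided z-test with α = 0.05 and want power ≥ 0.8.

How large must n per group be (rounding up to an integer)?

n = 34 per group

Set Φ(δ − 1.645) = 0.8; then δ − 1.645 = Φ⁻¹(0.8) = 0.842, giving δ = 2.486.
δ = d·√(n/2) ⇒ n = 2(δ/d)² = 2 × (2.486 / 0.61)² = 33.23.
Rounding up, n = 34 per group.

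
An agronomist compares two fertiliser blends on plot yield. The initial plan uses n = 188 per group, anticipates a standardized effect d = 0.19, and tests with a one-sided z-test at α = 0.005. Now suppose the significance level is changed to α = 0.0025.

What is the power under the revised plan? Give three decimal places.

δ = d·√(n/2) = 0.19 × √(188/2) = 1.8421 (unchanged). New critical value: z_{0.0025} = 2.807.
Revised power = P(Z > 2.807 − δ) = Φ(-0.965) = 0.1673.

Power ≈ 0.167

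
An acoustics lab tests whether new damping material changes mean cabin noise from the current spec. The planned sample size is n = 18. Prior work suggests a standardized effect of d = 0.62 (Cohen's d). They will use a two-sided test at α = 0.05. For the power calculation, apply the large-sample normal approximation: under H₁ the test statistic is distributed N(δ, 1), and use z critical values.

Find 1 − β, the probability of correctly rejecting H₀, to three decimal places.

Noncentrality parameter: δ = d·√n = 0.62 × √18 = 2.6304
Critical value for a two-sided test at α = 0.05: z_{α/2} = 1.960.
Power = Φ(δ − 1.960) + Φ(−δ − 1.960) = Φ(0.670) + Φ(-4.590) = 0.7487 + 0.0000 = 0.7487.

Power ≈ 0.749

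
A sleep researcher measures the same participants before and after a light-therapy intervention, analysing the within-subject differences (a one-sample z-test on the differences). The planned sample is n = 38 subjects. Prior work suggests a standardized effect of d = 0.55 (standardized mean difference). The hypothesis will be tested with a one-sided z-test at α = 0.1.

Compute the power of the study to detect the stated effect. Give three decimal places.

Power ≈ 0.983

Noncentrality parameter: δ = d·√n = 0.55 × √38 = 3.3904
One-sided α = 0.1 → critical value z_{0.1} = 1.282.
Power = P(Z > 1.282 − δ) = Φ(2.109) = 0.9825.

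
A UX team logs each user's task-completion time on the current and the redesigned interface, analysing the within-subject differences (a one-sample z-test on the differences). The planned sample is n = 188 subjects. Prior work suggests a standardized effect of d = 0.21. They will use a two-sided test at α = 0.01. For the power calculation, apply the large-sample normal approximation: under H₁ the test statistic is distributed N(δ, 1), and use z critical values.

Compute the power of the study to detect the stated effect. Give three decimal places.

Power ≈ 0.619

Noncentrality parameter: δ = d·√n = 0.21 × √188 = 2.8794
Two-sided α = 0.01 → critical value z_{0.005} = 2.576.
Power = Φ(δ − 2.576) + Φ(−δ − 2.576) = Φ(0.304) + Φ(-5.455) = 0.6193 + 0.0000 = 0.6193.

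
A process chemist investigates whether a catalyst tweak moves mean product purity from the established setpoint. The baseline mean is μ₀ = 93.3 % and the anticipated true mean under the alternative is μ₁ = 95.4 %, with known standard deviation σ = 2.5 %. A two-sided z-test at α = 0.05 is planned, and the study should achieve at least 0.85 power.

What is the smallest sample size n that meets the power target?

Standardized effect: d = |μ₁ − μ₀| / σ = |95.4 − 93.3| / 2.5 = 0.8400
For power 0.85 need Φ(δ − z_{0.025}) = 0.85, so δ = z_{0.025} + z_{0.15} = 1.960 + 1.036 = 2.996.
(Ignoring the negligible lower-tail rejection probability gives the usual closed-form inversion.)
δ = d·√n ⇒ n = (δ/d)² = (2.996 / 0.8400)² = 12.72.
Rounding up, n = 13.

n = 13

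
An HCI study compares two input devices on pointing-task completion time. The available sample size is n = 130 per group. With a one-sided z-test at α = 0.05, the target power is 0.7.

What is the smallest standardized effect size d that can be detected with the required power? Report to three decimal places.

Required noncentrality: δ = z_{0.05} + z_{0.30} = 1.645 + 0.524 = 2.169.
δ = d·√(n/2) ⇒ d = δ/√(n/2) = 2.169/√(130/2) = 0.2691.

d ≈ 0.269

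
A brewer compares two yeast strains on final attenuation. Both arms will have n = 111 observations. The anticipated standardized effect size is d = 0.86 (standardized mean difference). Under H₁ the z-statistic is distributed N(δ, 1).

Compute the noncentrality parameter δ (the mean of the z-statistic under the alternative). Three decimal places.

δ = d·√(n/2) = 0.86 × √(111/2) = 6.4069

δ ≈ 6.407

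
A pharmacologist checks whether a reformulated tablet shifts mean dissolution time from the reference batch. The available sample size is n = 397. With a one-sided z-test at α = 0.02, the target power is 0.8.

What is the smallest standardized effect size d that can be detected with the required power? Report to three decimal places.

Required noncentrality: δ = z_{0.02} + z_{0.20} = 2.054 + 0.842 = 2.895.
δ = d·√n ⇒ d = δ/√n = 2.895/√397 = 0.1453.

d ≈ 0.145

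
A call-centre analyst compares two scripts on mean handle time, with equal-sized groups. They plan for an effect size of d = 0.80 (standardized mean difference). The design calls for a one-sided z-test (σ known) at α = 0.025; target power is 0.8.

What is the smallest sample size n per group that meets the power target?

For power 0.8 need Φ(δ − z_{0.025}) = 0.8, so δ = z_{0.025} + z_{0.20} = 1.960 + 0.842 = 2.802.
δ = d·√(n/2) ⇒ n = 2(δ/d)² = 2 × (2.802 / 0.80)² = 24.53.
Round up to the next whole unit.

n = 25 per group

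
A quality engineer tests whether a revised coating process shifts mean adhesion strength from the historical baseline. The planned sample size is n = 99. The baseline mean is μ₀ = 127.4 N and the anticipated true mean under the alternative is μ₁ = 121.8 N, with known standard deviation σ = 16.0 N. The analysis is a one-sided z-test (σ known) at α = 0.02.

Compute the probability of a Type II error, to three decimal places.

β ≈ 0.077

Standardized effect: d = |μ₁ − μ₀| / σ = |121.8 − 127.4| / 16.0 = 0.3500
Noncentrality parameter: δ = d·√n = 0.3500 × √99 = 3.4825
Critical value for a one-sided test at α = 0.02: z_α = 2.054.
Power = P(Z > 2.054 − δ) = Φ(1.429) = 0.9235.
Type II error: β = 1 − power = 1 − 0.9235 = 0.0765.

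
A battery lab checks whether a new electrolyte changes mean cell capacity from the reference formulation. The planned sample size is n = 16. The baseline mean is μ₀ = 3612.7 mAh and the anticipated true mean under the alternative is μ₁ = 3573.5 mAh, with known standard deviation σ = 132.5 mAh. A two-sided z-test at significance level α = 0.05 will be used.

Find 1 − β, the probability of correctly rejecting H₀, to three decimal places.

Standardized effect: d = |μ₁ − μ₀| / σ = |3573.5 − 3612.7| / 132.5 = 0.2958
Noncentrality parameter: δ = d·√n = 0.2958 × √16 = 1.1834
Two-sided α = 0.05 → critical value z_{0.025} = 1.960.
Power = Φ(δ − 1.960) + Φ(−δ − 1.960) = Φ(-0.777) + Φ(-3.143) = 0.2187 + 0.0008 = 0.2195.

Power ≈ 0.220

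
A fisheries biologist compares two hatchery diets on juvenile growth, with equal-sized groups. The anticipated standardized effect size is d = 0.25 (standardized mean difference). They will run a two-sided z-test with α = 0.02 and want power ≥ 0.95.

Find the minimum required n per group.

For power 0.95 need Φ(δ − z_{0.01}) = 0.95, so δ = z_{0.01} + z_{0.05} = 2.326 + 1.645 = 3.971.
(Ignoring the negligible lower-tail rejection probability gives the usual closed-form inversion.)
δ = d·√(n/2) ⇒ n = 2(δ/d)² = 2 × (3.971 / 0.25)² = 504.65.
Round up to the next whole unit.

n = 505 per group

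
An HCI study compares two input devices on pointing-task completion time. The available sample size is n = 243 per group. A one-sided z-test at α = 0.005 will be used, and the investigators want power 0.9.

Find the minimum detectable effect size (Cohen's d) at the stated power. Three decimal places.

Need Φ(δ − 2.576) = 0.9, so δ = 2.576 + 1.282 = 3.857.
δ = d·√(n/2) ⇒ d = δ/√(n/2) = 3.857/√(243/2) = 0.3499.

d ≈ 0.350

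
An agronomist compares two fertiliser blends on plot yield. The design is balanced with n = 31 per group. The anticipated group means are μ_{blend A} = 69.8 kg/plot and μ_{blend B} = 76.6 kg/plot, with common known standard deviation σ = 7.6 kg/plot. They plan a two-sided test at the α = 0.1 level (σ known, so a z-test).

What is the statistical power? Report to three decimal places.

Standardized effect: d = |μ_{blend A} − μ_{blend B}| / σ = |69.8 − 76.6| / 7.6 = 0.8947
Noncentrality parameter: δ = d·√(n/2) = 0.8947 × √(31/2) = 3.5226
Critical value for a two-sided test at α = 0.1: z_{α/2} = 1.645.
Power = Φ(δ − 1.645) + Φ(−δ − 1.645) = Φ(1.878) + Φ(-5.167) = 0.9698 + 0.0000 = 0.9698.

Power ≈ 0.970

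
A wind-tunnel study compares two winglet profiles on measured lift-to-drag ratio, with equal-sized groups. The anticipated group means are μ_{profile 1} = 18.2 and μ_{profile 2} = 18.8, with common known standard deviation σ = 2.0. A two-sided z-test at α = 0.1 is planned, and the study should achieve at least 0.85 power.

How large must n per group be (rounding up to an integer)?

n = 160 per group

Standardized effect: d = |μ_{profile 1} − μ_{profile 2}| / σ = |18.2 − 18.8| / 2.0 = 0.3000
For power 0.85 need Φ(δ − z_{0.05}) = 0.85, so δ = z_{0.05} + z_{0.15} = 1.645 + 1.036 = 2.681.
(For δ > 0 the lower-tail rejection region contributes negligibly to power, so the one-term inversion is standard.)
δ = d·√(n/2) ⇒ n = 2(δ/d)² = 2 × (2.681 / 0.3000)² = 159.76.
Round up to the next whole unit.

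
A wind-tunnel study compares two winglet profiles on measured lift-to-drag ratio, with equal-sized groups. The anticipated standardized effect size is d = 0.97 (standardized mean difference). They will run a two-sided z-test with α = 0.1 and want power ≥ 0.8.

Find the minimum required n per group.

Set Φ(δ − 1.645) = 0.8; then δ − 1.645 = Φ⁻¹(0.8) = 0.842, giving δ = 2.486.
(Ignoring the negligible lower-tail rejection probability gives the usual closed-form inversion.)
δ = d·√(n/2) ⇒ n = 2(δ/d)² = 2 × (2.486 / 0.97)² = 13.14.
Round up to the next whole unit.

n = 14 per group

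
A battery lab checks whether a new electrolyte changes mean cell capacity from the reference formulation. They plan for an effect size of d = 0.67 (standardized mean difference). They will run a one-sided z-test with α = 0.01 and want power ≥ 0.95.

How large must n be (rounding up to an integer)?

n = 36

Set Φ(δ − 2.326) = 0.95; then δ − 2.326 = Φ⁻¹(0.95) = 1.645, giving δ = 3.971.
δ = d·√n ⇒ n = (δ/d)² = (3.971 / 0.67)² = 35.13.
Round up to the next whole unit.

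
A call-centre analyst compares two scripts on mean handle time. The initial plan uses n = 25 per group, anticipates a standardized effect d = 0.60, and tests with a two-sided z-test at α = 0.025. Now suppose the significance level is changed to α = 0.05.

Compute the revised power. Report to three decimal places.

Power ≈ 0.564

δ = d·√(n/2) = 0.60 × √(25/2) = 2.1213 (unchanged). New critical value: z_{0.025} = 1.960.
Revised power = Φ(δ − 1.960) + Φ(−δ − 1.960) = Φ(0.161) + Φ(-4.081) = 0.5641 + 0.0000 = 0.5641.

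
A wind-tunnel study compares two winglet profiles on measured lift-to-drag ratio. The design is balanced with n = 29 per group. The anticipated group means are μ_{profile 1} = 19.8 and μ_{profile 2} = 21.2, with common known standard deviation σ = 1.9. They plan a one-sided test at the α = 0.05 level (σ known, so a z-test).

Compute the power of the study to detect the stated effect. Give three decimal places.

Power ≈ 0.877

Standardized effect: d = |μ_{profile 1} − μ_{profile 2}| / σ = |19.8 − 21.2| / 1.9 = 0.7368
Noncentrality parameter: δ = d·√(n/2) = 0.7368 × √(29/2) = 2.8058
Critical value for a one-sided test at α = 0.05: z_α = 1.645.
Power = P(Z > 1.645 − δ) = Φ(1.161) = 0.8772.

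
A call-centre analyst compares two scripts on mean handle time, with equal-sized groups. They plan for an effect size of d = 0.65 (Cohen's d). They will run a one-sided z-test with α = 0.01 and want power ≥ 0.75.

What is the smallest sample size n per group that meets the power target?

For power 0.75 need Φ(δ − z_{0.01}) = 0.75, so δ = z_{0.01} + z_{0.25} = 2.326 + 0.674 = 3.001.
δ = d·√(n/2) ⇒ n = 2(δ/d)² = 2 × (3.001 / 0.65)² = 42.63.
Round up to the next whole unit.

n = 43 per group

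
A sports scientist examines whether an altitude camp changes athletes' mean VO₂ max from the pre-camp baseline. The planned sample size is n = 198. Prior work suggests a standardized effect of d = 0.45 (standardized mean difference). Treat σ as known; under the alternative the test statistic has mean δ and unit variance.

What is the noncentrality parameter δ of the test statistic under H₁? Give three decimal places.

The noncentrality parameter scales effect size by the design's sample-size factor: δ = d·√n = 0.45 × √198 = 6.3321

δ ≈ 6.332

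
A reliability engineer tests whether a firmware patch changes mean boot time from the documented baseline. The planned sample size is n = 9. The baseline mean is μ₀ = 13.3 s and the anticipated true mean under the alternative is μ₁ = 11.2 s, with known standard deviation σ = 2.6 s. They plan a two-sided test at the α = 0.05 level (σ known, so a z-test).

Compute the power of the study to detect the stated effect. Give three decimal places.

Power ≈ 0.678

Standardized effect: d = |μ₁ − μ₀| / σ = |11.2 − 13.3| / 2.6 = 0.8077
Noncentrality parameter: δ = d·√n = 0.8077 × √9 = 2.4231
Critical value for a two-sided test at α = 0.05: z_{α/2} = 1.960.
Power = Φ(δ − 1.960) + Φ(−δ − 1.960) = Φ(0.463) + Φ(-4.383) = 0.6784 + 0.0000 = 0.6784.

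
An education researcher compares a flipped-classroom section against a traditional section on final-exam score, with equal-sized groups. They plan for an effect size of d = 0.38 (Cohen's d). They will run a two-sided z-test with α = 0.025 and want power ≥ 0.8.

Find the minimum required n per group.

n = 132 per group

Set Φ(δ − 2.241) = 0.8; then δ − 2.241 = Φ⁻¹(0.8) = 0.842, giving δ = 3.083.
(Ignoring the negligible lower-tail rejection probability gives the usual closed-form inversion.)
δ = d·√(n/2) ⇒ n = 2(δ/d)² = 2 × (3.083 / 0.38)² = 131.65.
Rounding up, n = 132 per group.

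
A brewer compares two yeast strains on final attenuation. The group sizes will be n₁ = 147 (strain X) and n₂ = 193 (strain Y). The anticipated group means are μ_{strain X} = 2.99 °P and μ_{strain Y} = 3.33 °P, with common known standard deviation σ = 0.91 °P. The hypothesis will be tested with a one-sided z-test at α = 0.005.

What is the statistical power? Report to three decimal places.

Standardized effect: d = |μ_{strain X} − μ_{strain Y}| / σ = |2.99 − 3.33| / 0.91 = 0.3736
Noncentrality parameter: δ = d / √(1/n₁ + 1/n₂) = 0.3736 / √(1/147 + 1/193) = 3.4130
One-sided α = 0.005 → critical value z_{0.005} = 2.576.
Power = P(Z > 2.576 − δ) = Φ(0.837) = 0.7987.

Power ≈ 0.799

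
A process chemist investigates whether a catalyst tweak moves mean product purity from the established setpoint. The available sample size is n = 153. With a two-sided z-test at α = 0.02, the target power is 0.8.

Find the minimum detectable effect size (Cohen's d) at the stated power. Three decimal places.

Required noncentrality: δ = z_{0.01} + z_{0.20} = 2.326 + 0.842 = 3.168.
(The second rejection-region term Φ(−δ − z_{α/2}) is negligible and dropped.)
δ = d·√n ⇒ d = δ/√n = 3.168/√153 = 0.2561.

d ≈ 0.256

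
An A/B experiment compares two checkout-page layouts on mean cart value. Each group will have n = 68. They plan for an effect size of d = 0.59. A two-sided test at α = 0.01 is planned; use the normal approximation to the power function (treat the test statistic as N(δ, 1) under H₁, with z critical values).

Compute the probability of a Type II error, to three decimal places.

Noncentrality parameter: δ = d·√(n/2) = 0.59 × √(68/2) = 3.4403
Critical value for a two-sided test at α = 0.01: z_{α/2} = 2.576.
Power = Φ(δ − 2.576) + Φ(−δ − 2.576) = Φ(0.864) + Φ(-6.016) = 0.8063 + 0.0000 = 0.8063.
Type II error: β = 1 − power = 1 − 0.8063 = 0.1937.

β ≈ 0.194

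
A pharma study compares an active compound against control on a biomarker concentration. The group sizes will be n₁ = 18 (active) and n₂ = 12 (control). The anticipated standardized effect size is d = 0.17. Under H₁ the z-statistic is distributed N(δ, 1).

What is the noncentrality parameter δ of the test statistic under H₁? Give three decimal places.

δ = d / √(1/n₁ + 1/n₂) = 0.17 / √(1/18 + 1/12) = 0.4562

δ ≈ 0.456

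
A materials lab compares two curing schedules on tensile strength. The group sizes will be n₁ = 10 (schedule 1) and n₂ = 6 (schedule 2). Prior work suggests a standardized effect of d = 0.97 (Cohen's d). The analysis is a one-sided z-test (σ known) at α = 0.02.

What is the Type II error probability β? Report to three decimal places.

β ≈ 0.570

Noncentrality parameter: δ = d / √(1/n₁ + 1/n₂) = 0.97 / √(1/10 + 1/6) = 1.8784
One-sided α = 0.02 → critical value z_{0.02} = 2.054.
Power = Φ(δ − 2.054) = Φ(-0.175) = 0.4304.
Type II error: β = 1 − power = 1 − 0.4304 = 0.5696.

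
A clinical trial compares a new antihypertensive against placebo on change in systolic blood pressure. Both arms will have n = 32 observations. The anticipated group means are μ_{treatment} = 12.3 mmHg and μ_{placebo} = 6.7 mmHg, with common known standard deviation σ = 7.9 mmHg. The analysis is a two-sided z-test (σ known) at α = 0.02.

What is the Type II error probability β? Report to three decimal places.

β ≈ 0.305

Standardized effect: d = |μ_{treatment} − μ_{placebo}| / σ = |12.3 − 6.7| / 7.9 = 0.7089
Noncentrality parameter: λ = d·√(n/2) = 0.7089 × √(32/2) = 2.8354
Critical value for a two-sided test at α = 0.02: z_{α/2} = 2.326.
Power = Φ(λ − 2.326) + Φ(−λ − 2.326) = Φ(0.509) + Φ(-5.162) = 0.6947 + 0.0000 = 0.6947.
Type II error: β = 1 − power = 1 − 0.6947 = 0.3053.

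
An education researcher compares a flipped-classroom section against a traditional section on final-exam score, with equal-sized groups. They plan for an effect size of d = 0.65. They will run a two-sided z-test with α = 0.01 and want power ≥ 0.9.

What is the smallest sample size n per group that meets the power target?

n = 71 per group

Set Φ(δ − 2.576) = 0.9; then δ − 2.576 = Φ⁻¹(0.9) = 1.282, giving δ = 3.857.
(For δ > 0 the lower-tail rejection region contributes negligibly to power, so the one-term inversion is standard.)
δ = d·√(n/2) ⇒ n = 2(δ/d)² = 2 × (3.857 / 0.65)² = 70.43.
Round up to the next whole unit.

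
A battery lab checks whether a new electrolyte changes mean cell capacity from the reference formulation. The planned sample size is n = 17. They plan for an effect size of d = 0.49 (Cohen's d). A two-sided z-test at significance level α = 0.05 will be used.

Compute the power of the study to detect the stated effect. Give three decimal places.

Noncentrality parameter: δ = d·√n = 0.49 × √17 = 2.0203
Critical value for a two-sided test at α = 0.05: z_{α/2} = 1.960.
Power = Φ(δ − 1.960) + Φ(−δ − 1.960) = Φ(0.060) + Φ(-3.980) = 0.5241 + 0.0000 = 0.5241.

Power ≈ 0.524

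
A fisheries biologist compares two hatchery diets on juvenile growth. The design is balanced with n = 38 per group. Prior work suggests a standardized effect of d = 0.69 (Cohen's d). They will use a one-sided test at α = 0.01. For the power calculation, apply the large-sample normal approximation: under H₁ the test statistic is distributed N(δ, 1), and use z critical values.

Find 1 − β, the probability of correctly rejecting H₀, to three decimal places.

Noncentrality parameter: δ = d·√(n/2) = 0.69 × √(38/2) = 3.0076
Critical value for a one-sided test at α = 0.01: z_α = 2.326.
Power = Φ(δ − 2.326) = Φ(0.681) = 0.7522.

Power ≈ 0.752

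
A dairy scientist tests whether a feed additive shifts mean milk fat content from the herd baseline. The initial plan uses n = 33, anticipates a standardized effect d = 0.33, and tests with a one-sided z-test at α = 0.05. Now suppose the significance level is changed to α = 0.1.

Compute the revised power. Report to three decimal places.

δ = d·√n = 0.33 × √33 = 1.8957 (unchanged). New critical value: z_{0.1} = 1.282.
Revised power = P(Z > 1.282 − δ) = Φ(0.614) = 0.7304.

Power ≈ 0.730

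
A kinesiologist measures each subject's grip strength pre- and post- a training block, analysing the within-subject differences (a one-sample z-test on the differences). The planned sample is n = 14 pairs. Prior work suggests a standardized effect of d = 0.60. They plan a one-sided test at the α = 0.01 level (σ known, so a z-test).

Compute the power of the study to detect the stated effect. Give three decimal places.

Power ≈ 0.468

Noncentrality parameter: δ = d·√n = 0.60 × √14 = 2.2450
Critical value for a one-sided test at α = 0.01: z_α = 2.326.
Power = Φ(δ − 2.326) = Φ(-0.081) = 0.4676.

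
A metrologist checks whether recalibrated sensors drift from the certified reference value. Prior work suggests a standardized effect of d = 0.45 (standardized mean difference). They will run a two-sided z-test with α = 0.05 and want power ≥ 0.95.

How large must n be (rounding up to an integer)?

n = 65

Set Φ(δ − 1.960) = 0.95; then δ − 1.960 = Φ⁻¹(0.95) = 1.645, giving δ = 3.605.
(The Φ(−δ − z_{α/2}) term is vanishingly small for δ > 0 and is dropped in the standard sample-size formula.)
δ = d·√n ⇒ n = (δ/d)² = (3.605 / 0.45)² = 64.17.
Round up to the next whole unit.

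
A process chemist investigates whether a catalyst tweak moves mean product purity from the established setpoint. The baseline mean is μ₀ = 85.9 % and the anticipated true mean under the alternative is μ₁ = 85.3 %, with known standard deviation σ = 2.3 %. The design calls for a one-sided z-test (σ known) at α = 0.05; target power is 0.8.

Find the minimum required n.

n = 91

Standardized effect: d = |μ₁ − μ₀| / σ = |85.3 − 85.9| / 2.3 = 0.2609
Set Φ(δ − 1.645) = 0.8; then δ − 1.645 = Φ⁻¹(0.8) = 0.842, giving δ = 2.486.
δ = d·√n ⇒ n = (δ/d)² = (2.486 / 0.2609)² = 90.85.
Round up to the next whole unit.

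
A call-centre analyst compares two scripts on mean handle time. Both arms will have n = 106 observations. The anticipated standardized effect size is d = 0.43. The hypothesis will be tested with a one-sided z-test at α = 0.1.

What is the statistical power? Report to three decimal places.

Power ≈ 0.968

Noncentrality parameter: δ = d·√(n/2) = 0.43 × √(106/2) = 3.1304
Critical value for a one-sided test at α = 0.1: z_α = 1.282.
Power = P(Z > 1.282 − δ) = Φ(1.849) = 0.9678.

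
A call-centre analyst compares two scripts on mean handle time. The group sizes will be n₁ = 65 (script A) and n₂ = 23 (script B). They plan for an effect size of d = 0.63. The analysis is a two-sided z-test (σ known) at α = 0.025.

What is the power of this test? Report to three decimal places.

Power ≈ 0.639

Noncentrality parameter: δ = d / √(1/n₁ + 1/n₂) = 0.63 / √(1/65 + 1/23) = 2.5967
Critical value for a two-sided test at α = 0.025: z_{α/2} = 2.241.
Power = Φ(δ − 2.241) + Φ(−δ − 2.241) = Φ(0.355) + Φ(-4.838) = 0.6388 + 0.0000 = 0.6388.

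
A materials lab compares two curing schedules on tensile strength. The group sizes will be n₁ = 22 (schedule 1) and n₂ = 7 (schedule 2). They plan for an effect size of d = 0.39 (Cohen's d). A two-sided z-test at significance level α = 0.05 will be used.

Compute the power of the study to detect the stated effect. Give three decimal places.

Noncentrality parameter: δ = d / √(1/n₁ + 1/n₂) = 0.39 / √(1/22 + 1/7) = 0.8987
Two-sided α = 0.05 → critical value z_{0.025} = 1.960.
Power = Φ(δ − 1.960) + Φ(−δ − 1.960) = Φ(-1.061) + Φ(-2.859) = 0.1443 + 0.0021 = 0.1464.

Power ≈ 0.146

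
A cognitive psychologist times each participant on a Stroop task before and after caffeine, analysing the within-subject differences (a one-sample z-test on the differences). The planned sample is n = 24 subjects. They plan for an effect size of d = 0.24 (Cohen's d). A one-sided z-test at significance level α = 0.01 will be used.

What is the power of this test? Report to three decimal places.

Power ≈ 0.125

Noncentrality parameter: δ = d·√n = 0.24 × √24 = 1.1758
Critical value for a one-sided test at α = 0.01: z_α = 2.326.
Power = P(Z > 2.326 − δ) = Φ(-1.151) = 0.1249.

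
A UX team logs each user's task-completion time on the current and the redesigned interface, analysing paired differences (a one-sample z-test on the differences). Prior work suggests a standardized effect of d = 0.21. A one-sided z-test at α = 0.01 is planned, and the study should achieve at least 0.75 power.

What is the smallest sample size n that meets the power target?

Set Φ(δ − 2.326) = 0.75; then δ − 2.326 = Φ⁻¹(0.75) = 0.674, giving δ = 3.001.
δ = d·√n ⇒ n = (δ/d)² = (3.001 / 0.21)² = 204.20.
Round up to the next whole unit.

n = 205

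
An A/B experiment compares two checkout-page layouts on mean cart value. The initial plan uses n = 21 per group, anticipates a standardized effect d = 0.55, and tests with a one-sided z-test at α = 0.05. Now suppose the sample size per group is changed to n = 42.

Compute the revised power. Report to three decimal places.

Power ≈ 0.809

With n = 42 per group: δ = d·√(n/2) = 0.55 × √(42/2) = 2.5204. Critical value z_{0.05} = 1.645.
Revised power = Φ(δ − 1.645) = Φ(0.876) = 0.8094.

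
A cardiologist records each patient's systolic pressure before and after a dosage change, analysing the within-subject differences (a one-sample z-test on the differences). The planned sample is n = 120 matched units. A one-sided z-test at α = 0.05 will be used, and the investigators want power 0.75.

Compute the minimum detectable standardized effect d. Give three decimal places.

Need Φ(δ − 1.645) = 0.75, so δ = 1.645 + 0.674 = 2.319.
δ = d·√n ⇒ d = δ/√n = 2.319/√120 = 0.2117.

d ≈ 0.212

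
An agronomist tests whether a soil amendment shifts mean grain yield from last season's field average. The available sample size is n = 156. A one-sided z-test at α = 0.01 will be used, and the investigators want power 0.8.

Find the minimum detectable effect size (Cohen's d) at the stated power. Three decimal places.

Need Φ(δ − 2.326) = 0.8, so δ = 2.326 + 0.842 = 3.168.
δ = d·√n ⇒ d = δ/√n = 3.168/√156 = 0.2536.

d ≈ 0.254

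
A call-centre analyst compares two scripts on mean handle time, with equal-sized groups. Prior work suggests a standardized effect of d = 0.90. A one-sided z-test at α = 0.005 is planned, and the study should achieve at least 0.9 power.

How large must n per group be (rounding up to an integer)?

Set Φ(δ − 2.576) = 0.9; then δ − 2.576 = Φ⁻¹(0.9) = 1.282, giving δ = 3.857.
δ = d·√(n/2) ⇒ n = 2(δ/d)² = 2 × (3.857 / 0.90)² = 36.74.
Rounding up, n = 37 per group.

n = 37 per group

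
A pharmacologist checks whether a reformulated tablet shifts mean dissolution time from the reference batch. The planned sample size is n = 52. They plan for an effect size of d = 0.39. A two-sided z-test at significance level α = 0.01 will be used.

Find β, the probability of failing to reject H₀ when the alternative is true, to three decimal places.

β ≈ 0.407

Noncentrality parameter: δ = d·√n = 0.39 × √52 = 2.8123
Critical value for a two-sided test at α = 0.01: z_{α/2} = 2.576.
Power = Φ(δ − 2.576) + Φ(−δ − 2.576) = Φ(0.237) + Φ(-5.388) = 0.5935 + 0.0000 = 0.5935.
Type II error: β = 1 − power = 1 − 0.5935 = 0.4065.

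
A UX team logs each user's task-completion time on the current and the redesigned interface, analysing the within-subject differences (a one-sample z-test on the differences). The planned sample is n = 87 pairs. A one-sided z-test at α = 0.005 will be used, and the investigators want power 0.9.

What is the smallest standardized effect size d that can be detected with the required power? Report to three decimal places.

Need Φ(δ − 2.576) = 0.9, so δ = 2.576 + 1.282 = 3.857.
δ = d·√n ⇒ d = δ/√n = 3.857/√87 = 0.4136.

d ≈ 0.414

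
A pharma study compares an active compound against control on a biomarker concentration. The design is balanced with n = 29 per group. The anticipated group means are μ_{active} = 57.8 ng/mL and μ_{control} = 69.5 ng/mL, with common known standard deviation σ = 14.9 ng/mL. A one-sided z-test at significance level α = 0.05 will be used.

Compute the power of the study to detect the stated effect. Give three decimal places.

Standardized effect: d = |μ_{active} − μ_{control}| / σ = |57.8 − 69.5| / 14.9 = 0.7852
Noncentrality parameter: δ = d·√(n/2) = 0.7852 × √(29/2) = 2.9901
Critical value for a one-sided test at α = 0.05: z_α = 1.645.
Power = P(Z > 1.645 − δ) = Φ(1.345) = 0.9107.

Power ≈ 0.911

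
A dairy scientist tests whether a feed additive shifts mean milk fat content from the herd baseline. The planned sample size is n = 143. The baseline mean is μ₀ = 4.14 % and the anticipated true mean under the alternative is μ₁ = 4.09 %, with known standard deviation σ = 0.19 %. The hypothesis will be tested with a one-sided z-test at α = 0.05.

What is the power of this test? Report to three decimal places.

Standardized effect: d = |μ₁ − μ₀| / σ = |4.09 − 4.14| / 0.19 = 0.2632
Noncentrality parameter: δ = d·√n = 0.2632 × √143 = 3.1469
One-sided α = 0.05 → critical value z_{0.05} = 1.645.
Power = Φ(δ − 1.645) = Φ(1.502) = 0.9335.

Power ≈ 0.933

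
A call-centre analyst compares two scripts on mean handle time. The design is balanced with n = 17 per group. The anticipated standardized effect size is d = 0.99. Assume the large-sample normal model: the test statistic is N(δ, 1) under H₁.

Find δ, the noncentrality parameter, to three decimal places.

δ = d·√(n/2) = 0.99 × √(17/2) = 2.8863

δ ≈ 2.886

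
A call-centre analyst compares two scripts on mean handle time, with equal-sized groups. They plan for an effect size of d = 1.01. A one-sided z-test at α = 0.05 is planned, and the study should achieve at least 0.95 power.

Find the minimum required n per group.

n = 22 per group

For power 0.95 need Φ(δ − z_{0.05}) = 0.95, so δ = z_{0.05} + z_{0.05} = 1.645 + 1.645 = 3.290.
δ = d·√(n/2) ⇒ n = 2(δ/d)² = 2 × (3.290 / 1.01)² = 21.22.
Rounding up, n = 22 per group.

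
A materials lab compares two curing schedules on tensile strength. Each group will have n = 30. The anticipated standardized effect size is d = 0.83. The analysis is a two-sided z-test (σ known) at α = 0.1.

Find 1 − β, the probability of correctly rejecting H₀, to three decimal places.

Noncentrality parameter: δ = d·√(n/2) = 0.83 × √(30/2) = 3.2146
Critical value for a two-sided test at α = 0.1: z_{α/2} = 1.645.
Power = Φ(δ − 1.645) + Φ(−δ − 1.645) = Φ(1.570) + Φ(-4.859) = 0.9418 + 0.0000 = 0.9418.

Power ≈ 0.942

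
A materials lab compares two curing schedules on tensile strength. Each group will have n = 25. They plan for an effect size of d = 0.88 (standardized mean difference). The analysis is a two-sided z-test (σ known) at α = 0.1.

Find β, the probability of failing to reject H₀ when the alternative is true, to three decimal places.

Noncentrality parameter: δ = d·√(n/2) = 0.88 × √(25/2) = 3.1113
Critical value for a two-sided test at α = 0.1: z_{α/2} = 1.645.
Power = Φ(δ − 1.645) + Φ(−δ − 1.645) = Φ(1.466) + Φ(-4.756) = 0.9287 + 0.0000 = 0.9287.
Type II error: β = 1 − power = 1 − 0.9287 = 0.0713.

β ≈ 0.071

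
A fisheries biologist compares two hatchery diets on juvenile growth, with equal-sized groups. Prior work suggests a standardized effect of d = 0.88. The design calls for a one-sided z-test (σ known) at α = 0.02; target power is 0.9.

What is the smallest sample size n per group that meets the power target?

Set Φ(δ − 2.054) = 0.9; then δ − 2.054 = Φ⁻¹(0.9) = 1.282, giving δ = 3.335.
δ = d·√(n/2) ⇒ n = 2(δ/d)² = 2 × (3.335 / 0.88)² = 28.73.
Rounding up, n = 29 per group.

n = 29 per group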